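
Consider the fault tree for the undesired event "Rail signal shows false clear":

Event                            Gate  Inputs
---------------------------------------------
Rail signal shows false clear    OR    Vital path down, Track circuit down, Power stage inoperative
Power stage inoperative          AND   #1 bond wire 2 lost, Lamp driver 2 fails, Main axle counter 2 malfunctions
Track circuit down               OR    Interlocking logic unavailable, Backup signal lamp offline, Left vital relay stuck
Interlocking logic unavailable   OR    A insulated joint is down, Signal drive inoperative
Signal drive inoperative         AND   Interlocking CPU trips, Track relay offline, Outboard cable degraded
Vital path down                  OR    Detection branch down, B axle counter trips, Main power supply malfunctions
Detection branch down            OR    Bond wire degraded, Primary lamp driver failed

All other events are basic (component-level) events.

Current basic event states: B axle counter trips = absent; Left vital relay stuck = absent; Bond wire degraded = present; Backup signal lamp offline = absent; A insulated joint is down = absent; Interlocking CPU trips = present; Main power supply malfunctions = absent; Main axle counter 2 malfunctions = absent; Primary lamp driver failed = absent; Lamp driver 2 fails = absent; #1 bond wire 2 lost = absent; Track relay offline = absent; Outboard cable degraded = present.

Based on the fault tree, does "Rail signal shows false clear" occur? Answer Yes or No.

Detection branch down [OR]: Bond wire degraded=occurs, Primary lamp driver failed=not → at least one input occurs → occurs.
Vital path down [OR]: Detection branch down=occurs, B axle counter trips=not, Main power supply malfunctions=not → at least one input occurs → occurs.
Signal drive inoperative [AND]: Interlocking CPU trips=occurs, Track relay offline=not, Outboard cable degraded=occurs → not all inputs occur → does not occur.
Interlocking logic unavailable [OR]: A insulated joint is down=not, Signal drive inoperative=not → no input occurs → does not occur.
Track circuit down [OR]: Interlocking logic unavailable=not, Backup signal lamp offline=not, Left vital relay stuck=not → no input occurs → does not occur.
Power stage inoperative [AND]: #1 bond wire 2 lost=not, Lamp driver 2 fails=not, Main axle counter 2 malfunctions=not → not all inputs occur → does not occur.
Rail signal shows false clear [OR]: Vital path down=occurs, Track circuit down=not, Power stage inoperative=not → at least one input occurs → occurs.

Yes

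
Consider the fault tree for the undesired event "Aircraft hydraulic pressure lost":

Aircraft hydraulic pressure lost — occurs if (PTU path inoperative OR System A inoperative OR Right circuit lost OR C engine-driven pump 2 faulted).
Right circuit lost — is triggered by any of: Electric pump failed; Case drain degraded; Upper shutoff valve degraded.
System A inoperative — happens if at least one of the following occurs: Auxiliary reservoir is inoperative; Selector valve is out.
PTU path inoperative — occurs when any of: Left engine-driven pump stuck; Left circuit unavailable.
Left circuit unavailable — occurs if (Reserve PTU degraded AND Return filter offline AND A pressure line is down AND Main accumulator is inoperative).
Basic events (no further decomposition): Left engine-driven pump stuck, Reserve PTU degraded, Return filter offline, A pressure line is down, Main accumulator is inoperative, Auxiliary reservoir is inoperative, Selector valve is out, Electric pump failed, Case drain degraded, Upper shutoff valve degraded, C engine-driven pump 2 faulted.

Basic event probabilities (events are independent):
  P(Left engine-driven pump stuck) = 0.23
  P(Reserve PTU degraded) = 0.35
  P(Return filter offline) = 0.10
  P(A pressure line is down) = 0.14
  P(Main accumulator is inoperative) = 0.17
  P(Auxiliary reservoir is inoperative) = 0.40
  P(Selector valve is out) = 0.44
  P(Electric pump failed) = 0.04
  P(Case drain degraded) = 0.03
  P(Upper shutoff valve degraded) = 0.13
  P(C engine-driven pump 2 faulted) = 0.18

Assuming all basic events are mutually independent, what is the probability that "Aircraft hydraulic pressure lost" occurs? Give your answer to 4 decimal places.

P(Left circuit unavailable) [AND] = 0.35 × 0.10 × 0.14 × 0.17 = 0.000833
P(PTU path inoperative) [OR] = 1 − (1−0.23) × (1−0.000833) = 0.230641
P(System A inoperative) [OR] = 1 − (1−0.40) × (1−0.44) = 0.664000
P(Right circuit lost) [OR] = 1 − (1−0.04) × (1−0.03) × (1−0.13) = 0.189856
P(Aircraft hydraulic pressure lost) [OR] = 1 − (1−0.230641) × (1−0.664000) × (1−0.189856) × (1−0.18) = 0.828271
Rounded to 4 decimal places: P(Aircraft hydraulic pressure lost) ≈ 0.8283.

0.8283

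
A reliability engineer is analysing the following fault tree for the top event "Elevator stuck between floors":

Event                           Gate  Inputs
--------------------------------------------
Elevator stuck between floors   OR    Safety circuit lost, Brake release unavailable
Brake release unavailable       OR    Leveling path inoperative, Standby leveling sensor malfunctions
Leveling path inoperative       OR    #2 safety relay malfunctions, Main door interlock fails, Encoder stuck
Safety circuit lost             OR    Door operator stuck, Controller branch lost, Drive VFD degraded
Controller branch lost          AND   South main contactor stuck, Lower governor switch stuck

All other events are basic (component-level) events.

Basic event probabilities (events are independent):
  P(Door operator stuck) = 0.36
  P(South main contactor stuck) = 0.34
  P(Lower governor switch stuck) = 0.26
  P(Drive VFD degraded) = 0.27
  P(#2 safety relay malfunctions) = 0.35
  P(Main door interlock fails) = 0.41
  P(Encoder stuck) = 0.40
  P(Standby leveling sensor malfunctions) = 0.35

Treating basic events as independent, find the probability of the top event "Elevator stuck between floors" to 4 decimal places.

0.9363

P(Controller branch lost) [AND] = 0.34 × 0.26 = 0.088400
P(Safety circuit lost) [OR] = 1 − (1−0.36) × (1−0.088400) × (1−0.27) = 0.574100
P(Leveling path inoperative) [OR] = 1 − (1−0.35) × (1−0.41) × (1−0.40) = 0.769900
P(Brake release unavailable) [OR] = 1 − (1−0.769900) × (1−0.35) = 0.850435
P(Elevator stuck between floors) [OR] = 1 − (1−0.574100) × (1−0.850435) = 0.936300
Rounded to 4 decimal places: P(Elevator stuck between floors) ≈ 0.9363.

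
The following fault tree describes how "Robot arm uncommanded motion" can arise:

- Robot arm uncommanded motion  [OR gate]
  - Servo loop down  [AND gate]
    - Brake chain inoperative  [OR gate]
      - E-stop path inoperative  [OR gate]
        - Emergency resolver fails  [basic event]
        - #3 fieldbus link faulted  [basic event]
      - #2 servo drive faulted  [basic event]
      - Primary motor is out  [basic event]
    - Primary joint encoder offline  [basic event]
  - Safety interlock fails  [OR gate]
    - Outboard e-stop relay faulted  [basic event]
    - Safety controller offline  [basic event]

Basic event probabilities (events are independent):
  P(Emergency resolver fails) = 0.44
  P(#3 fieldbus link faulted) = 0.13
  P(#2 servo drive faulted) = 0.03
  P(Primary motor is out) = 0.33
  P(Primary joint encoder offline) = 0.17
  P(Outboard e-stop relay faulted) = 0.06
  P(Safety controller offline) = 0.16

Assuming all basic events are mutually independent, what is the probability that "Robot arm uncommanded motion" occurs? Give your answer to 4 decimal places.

0.3021

P(E-stop path inoperative) [OR] = 1 − (1−0.44) × (1−0.13) = 0.512800
P(Brake chain inoperative) [OR] = 1 − (1−0.512800) × (1−0.03) × (1−0.33) = 0.683369
P(Servo loop down) [AND] = 0.683369 × 0.17 = 0.116173
P(Safety interlock fails) [OR] = 1 − (1−0.06) × (1−0.16) = 0.210400
P(Robot arm uncommanded motion) [OR] = 1 − (1−0.116173) × (1−0.210400) = 0.302130
Rounded to 4 decimal places: P(Robot arm uncommanded motion) ≈ 0.3021.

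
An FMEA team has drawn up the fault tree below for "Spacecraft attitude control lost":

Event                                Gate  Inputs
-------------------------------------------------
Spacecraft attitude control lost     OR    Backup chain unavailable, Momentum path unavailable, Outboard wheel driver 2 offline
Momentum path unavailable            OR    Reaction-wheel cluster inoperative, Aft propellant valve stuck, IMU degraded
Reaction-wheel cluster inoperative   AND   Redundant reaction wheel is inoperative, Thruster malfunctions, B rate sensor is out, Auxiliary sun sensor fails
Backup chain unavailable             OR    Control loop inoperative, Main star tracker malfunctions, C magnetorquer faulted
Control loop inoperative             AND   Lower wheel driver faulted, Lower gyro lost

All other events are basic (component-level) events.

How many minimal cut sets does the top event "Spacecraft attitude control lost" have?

Control loop inoperative [AND]: one cut set from each child combined → 1 × 1 = 1 cut set(s).
Backup chain unavailable [OR]: union of children's cut sets → 3 cut set(s).
Reaction-wheel cluster inoperative [AND]: one cut set from each child combined → 1 × 1 × 1 × 1 = 1 cut set(s).
Momentum path unavailable [OR]: union of children's cut sets → 3 cut set(s).
Spacecraft attitude control lost [OR]: union of children's cut sets → 7 cut set(s).
Minimal cut sets: {Lower gyro lost, Lower wheel driver faulted}; {Main star tracker malfunctions}; {C magnetorquer faulted}; {Auxiliary sun sensor fails, B rate sensor is out, Redundant reaction wheel is inoperative, Thruster malfunctions}; {Aft propellant valve stuck}; {IMU degraded}; {Outboard wheel driver 2 offline}.

7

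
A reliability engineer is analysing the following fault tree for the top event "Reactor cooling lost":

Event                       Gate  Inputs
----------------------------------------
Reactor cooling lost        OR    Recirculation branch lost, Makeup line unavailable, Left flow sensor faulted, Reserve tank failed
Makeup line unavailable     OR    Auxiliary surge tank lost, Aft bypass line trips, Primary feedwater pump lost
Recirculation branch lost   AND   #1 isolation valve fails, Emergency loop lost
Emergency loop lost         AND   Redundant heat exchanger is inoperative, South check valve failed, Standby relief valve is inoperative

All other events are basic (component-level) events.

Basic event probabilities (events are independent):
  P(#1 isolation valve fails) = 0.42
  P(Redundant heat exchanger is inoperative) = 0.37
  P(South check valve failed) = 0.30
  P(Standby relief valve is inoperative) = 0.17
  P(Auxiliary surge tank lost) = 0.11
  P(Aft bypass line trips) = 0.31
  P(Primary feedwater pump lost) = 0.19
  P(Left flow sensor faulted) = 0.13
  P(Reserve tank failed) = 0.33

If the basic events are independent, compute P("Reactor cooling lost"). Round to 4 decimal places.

0.7124

P(Emergency loop lost) [AND] = 0.37 × 0.30 × 0.17 = 0.018870
P(Recirculation branch lost) [AND] = 0.42 × 0.018870 = 0.007925
P(Makeup line unavailable) [OR] = 1 − (1−0.11) × (1−0.31) × (1−0.19) = 0.502579
P(Reactor cooling lost) [OR] = 1 − (1−0.007925) × (1−0.502579) × (1−0.13) × (1−0.33) = 0.712351
Rounded to 4 decimal places: P(Reactor cooling lost) ≈ 0.7124.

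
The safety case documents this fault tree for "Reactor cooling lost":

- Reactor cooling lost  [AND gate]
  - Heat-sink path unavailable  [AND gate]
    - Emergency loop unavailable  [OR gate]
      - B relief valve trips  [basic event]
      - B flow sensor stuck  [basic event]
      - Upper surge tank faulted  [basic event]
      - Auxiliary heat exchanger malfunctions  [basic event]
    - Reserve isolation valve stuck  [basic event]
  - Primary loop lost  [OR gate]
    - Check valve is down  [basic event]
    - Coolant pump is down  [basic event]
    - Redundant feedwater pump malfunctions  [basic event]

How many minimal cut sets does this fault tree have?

12

Emergency loop unavailable [OR]: union of children's cut sets → 4 cut set(s).
Heat-sink path unavailable [AND]: one cut set from each child combined → 4 × 1 = 4 cut set(s).
Primary loop lost [OR]: union of children's cut sets → 3 cut set(s).
Reactor cooling lost [AND]: one cut set from each child combined → 4 × 3 = 12 cut set(s).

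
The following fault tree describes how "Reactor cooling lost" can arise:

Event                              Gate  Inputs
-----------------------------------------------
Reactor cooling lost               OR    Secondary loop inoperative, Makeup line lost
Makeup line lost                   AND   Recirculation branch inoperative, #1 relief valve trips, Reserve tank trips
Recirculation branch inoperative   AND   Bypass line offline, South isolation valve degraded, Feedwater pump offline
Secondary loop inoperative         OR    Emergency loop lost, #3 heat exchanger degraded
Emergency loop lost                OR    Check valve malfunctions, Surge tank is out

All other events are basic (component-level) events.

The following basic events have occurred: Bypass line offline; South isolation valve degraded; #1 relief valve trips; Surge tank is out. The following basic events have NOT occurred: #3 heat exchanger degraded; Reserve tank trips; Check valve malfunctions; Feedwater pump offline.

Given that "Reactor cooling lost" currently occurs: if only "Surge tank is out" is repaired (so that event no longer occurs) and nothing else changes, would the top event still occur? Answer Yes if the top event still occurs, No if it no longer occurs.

Counterfactual: set "Surge tank is out" to not occurred.
Emergency loop lost [OR]: Check valve malfunctions=not, Surge tank is out=not → no input occurs → does not occur.
Secondary loop inoperative [OR]: Emergency loop lost=not, #3 heat exchanger degraded=not → no input occurs → does not occur.
Recirculation branch inoperative [AND]: Bypass line offline=occurs, South isolation valve degraded=occurs, Feedwater pump offline=not → not all inputs occur → does not occur.
Makeup line lost [AND]: Recirculation branch inoperative=not, #1 relief valve trips=occurs, Reserve tank trips=not → not all inputs occur → does not occur.
Reactor cooling lost [OR]: Secondary loop inoperative=not, Makeup line lost=not → no input occurs → does not occur.

No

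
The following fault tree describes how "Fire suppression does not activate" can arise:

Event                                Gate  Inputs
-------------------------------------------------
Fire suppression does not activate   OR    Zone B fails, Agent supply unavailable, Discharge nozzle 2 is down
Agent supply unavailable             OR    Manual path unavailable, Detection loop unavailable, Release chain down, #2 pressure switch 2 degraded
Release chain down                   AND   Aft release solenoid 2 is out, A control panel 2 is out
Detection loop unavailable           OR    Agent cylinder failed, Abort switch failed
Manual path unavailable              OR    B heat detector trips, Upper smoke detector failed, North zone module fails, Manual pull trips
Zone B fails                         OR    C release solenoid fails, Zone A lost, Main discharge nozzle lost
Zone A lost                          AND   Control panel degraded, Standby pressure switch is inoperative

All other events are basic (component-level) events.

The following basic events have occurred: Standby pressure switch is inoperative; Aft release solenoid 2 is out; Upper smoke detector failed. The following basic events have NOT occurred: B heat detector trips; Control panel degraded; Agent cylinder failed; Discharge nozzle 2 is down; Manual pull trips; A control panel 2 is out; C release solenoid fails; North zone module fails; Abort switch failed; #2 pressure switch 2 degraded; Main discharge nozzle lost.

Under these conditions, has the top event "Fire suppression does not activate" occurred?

Yes

Zone A lost [AND]: Control panel degraded=not, Standby pressure switch is inoperative=occurs → not all inputs occur → does not occur.
Zone B fails [OR]: C release solenoid fails=not, Zone A lost=not, Main discharge nozzle lost=not → no input occurs → does not occur.
Manual path unavailable [OR]: B heat detector trips=not, Upper smoke detector failed=occurs, North zone module fails=not, Manual pull trips=not → at least one input occurs → occurs.
Detection loop unavailable [OR]: Agent cylinder failed=not, Abort switch failed=not → no input occurs → does not occur.
Release chain down [AND]: Aft release solenoid 2 is out=occurs, A control panel 2 is out=not → not all inputs occur → does not occur.
Agent supply unavailable [OR]: Manual path unavailable=occurs, Detection loop unavailable=not, Release chain down=not, #2 pressure switch 2 degraded=not → at least one input occurs → occurs.
Fire suppression does not activate [OR]: Zone B fails=not, Agent supply unavailable=occurs, Discharge nozzle 2 is down=not → at least one input occurs → occurs.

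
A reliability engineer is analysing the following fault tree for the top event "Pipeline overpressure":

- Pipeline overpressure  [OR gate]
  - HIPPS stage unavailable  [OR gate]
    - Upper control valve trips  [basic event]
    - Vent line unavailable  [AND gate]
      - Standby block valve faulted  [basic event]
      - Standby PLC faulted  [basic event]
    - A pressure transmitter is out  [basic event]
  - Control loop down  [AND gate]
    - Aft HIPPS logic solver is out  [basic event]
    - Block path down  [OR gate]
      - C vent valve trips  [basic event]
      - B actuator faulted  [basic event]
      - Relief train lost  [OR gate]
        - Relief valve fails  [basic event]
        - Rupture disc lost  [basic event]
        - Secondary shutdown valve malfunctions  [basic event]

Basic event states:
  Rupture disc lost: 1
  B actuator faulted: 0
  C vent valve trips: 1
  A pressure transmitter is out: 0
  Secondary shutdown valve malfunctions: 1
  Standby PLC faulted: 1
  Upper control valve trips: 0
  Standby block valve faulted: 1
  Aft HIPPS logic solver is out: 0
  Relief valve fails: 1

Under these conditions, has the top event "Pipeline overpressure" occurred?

Vent line unavailable [AND]: Standby block valve faulted=occurs, Standby PLC faulted=occurs → all inputs occur → occurs.
HIPPS stage unavailable [OR]: Upper control valve trips=not, Vent line unavailable=occurs, A pressure transmitter is out=not → at least one input occurs → occurs.
Relief train lost [OR]: Relief valve fails=occurs, Rupture disc lost=occurs, Secondary shutdown valve malfunctions=occurs → at least one input occurs → occurs.
Block path down [OR]: C vent valve trips=occurs, B actuator faulted=not, Relief train lost=occurs → at least one input occurs → occurs.
Control loop down [AND]: Aft HIPPS logic solver is out=not, Block path down=occurs → not all inputs occur → does not occur.
Pipeline overpressure [OR]: HIPPS stage unavailable=occurs, Control loop down=not → at least one input occurs → occurs.

Yes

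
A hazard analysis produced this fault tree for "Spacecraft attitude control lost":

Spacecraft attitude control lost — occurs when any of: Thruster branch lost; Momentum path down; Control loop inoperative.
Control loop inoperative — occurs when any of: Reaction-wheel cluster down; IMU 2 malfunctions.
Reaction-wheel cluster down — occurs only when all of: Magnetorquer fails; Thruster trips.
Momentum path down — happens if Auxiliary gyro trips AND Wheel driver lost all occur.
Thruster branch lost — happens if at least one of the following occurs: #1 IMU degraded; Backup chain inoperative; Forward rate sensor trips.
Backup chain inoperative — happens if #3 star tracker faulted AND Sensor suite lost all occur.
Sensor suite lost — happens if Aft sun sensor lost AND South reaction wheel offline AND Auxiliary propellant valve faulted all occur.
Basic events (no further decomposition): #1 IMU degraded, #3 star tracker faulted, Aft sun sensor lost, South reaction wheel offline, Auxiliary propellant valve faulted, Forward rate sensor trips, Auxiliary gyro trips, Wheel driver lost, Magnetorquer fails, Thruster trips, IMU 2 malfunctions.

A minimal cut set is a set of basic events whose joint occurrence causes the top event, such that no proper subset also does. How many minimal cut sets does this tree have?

6

Sensor suite lost [AND]: one cut set from each child combined → 1 × 1 × 1 = 1 cut set(s).
Backup chain inoperative [AND]: one cut set from each child combined → 1 × 1 = 1 cut set(s).
Thruster branch lost [OR]: union of children's cut sets → 3 cut set(s).
Momentum path down [AND]: one cut set from each child combined → 1 × 1 = 1 cut set(s).
Reaction-wheel cluster down [AND]: one cut set from each child combined → 1 × 1 = 1 cut set(s).
Control loop inoperative [OR]: union of children's cut sets → 2 cut set(s).
Spacecraft attitude control lost [OR]: union of children's cut sets → 6 cut set(s).
Minimal cut sets: {#1 IMU degraded}; {#3 star tracker faulted, Aft sun sensor lost, Auxiliary propellant valve faulted, South reaction wheel offline}; {Forward rate sensor trips}; {Auxiliary gyro trips, Wheel driver lost}; {Magnetorquer fails, Thruster trips}; {IMU 2 malfunctions}.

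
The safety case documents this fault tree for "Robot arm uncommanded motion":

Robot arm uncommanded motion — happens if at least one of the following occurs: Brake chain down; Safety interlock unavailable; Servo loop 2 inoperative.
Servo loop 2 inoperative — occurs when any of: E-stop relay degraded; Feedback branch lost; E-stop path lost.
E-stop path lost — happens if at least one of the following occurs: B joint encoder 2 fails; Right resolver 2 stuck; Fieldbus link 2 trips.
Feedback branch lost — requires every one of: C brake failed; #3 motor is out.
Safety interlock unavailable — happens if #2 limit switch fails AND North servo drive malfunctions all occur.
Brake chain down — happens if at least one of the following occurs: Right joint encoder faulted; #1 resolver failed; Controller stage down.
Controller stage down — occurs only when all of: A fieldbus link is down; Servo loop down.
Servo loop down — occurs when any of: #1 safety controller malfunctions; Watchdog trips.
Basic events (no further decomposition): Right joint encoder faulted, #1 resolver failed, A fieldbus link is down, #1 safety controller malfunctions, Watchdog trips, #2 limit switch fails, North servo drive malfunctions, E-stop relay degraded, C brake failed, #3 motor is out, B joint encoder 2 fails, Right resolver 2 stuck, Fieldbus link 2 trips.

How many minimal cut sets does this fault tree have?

Servo loop down [OR]: union of children's cut sets → 2 cut set(s).
Controller stage down [AND]: one cut set from each child combined → 1 × 2 = 2 cut set(s).
Brake chain down [OR]: union of children's cut sets → 4 cut set(s).
Safety interlock unavailable [AND]: one cut set from each child combined → 1 × 1 = 1 cut set(s).
Feedback branch lost [AND]: one cut set from each child combined → 1 × 1 = 1 cut set(s).
E-stop path lost [OR]: union of children's cut sets → 3 cut set(s).
Servo loop 2 inoperative [OR]: union of children's cut sets → 5 cut set(s).
Robot arm uncommanded motion [OR]: union of children's cut sets → 10 cut set(s).
Minimal cut sets: {Right joint encoder faulted}; {#1 resolver failed}; {#1 safety controller malfunctions, A fieldbus link is down}; {A fieldbus link is down, Watchdog trips}; {#2 limit switch fails, North servo drive malfunctions}; {E-stop relay degraded}; {#3 motor is out, C brake failed}; {B joint encoder 2 fails}; {Right resolver 2 stuck}; {Fieldbus link 2 trips}.

10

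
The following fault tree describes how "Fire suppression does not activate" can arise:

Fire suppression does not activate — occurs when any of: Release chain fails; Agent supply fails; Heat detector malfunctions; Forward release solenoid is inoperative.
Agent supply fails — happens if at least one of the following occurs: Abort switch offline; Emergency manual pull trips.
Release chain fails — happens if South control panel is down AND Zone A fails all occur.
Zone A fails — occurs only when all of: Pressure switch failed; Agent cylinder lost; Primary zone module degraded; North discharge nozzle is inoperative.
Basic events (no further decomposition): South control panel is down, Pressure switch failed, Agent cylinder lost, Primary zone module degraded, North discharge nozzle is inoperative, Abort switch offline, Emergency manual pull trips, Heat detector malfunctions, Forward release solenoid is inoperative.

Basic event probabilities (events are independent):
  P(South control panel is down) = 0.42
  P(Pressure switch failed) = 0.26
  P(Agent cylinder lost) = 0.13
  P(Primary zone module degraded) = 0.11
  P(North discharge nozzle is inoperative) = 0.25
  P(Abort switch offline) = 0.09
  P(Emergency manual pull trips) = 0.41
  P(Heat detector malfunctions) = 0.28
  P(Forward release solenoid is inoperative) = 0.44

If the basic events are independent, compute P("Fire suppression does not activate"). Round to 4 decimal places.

0.7836

P(Zone A fails) [AND] = 0.26 × 0.13 × 0.11 × 0.25 = 0.000930
P(Release chain fails) [AND] = 0.42 × 0.000930 = 0.000391
P(Agent supply fails) [OR] = 1 − (1−0.09) × (1−0.41) = 0.463100
P(Fire suppression does not activate) [OR] = 1 − (1−0.000391) × (1−0.463100) × (1−0.28) × (1−0.44) = 0.783607
Rounded to 4 decimal places: P(Fire suppression does not activate) ≈ 0.7836.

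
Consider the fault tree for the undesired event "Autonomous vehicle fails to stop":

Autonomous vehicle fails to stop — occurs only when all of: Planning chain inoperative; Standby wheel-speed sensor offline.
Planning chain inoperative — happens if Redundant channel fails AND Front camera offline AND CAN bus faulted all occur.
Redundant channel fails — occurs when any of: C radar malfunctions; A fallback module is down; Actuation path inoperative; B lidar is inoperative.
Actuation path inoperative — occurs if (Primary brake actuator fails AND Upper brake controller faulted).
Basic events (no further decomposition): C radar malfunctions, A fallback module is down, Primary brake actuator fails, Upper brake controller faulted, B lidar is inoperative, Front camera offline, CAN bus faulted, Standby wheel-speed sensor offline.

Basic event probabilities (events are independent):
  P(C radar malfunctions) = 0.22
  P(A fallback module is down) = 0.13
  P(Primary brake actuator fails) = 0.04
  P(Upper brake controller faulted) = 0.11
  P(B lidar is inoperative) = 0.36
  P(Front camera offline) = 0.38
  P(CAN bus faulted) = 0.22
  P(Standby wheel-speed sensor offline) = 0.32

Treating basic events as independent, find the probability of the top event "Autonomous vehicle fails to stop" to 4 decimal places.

P(Actuation path inoperative) [AND] = 0.04 × 0.11 = 0.004400
P(Redundant channel fails) [OR] = 1 − (1−0.22) × (1−0.13) × (1−0.004400) × (1−0.36) = 0.567607
P(Planning chain inoperative) [AND] = 0.567607 × 0.38 × 0.22 = 0.047452
P(Autonomous vehicle fails to stop) [AND] = 0.047452 × 0.32 = 0.015185
Rounded to 4 decimal places: P(Autonomous vehicle fails to stop) ≈ 0.0152.

0.0152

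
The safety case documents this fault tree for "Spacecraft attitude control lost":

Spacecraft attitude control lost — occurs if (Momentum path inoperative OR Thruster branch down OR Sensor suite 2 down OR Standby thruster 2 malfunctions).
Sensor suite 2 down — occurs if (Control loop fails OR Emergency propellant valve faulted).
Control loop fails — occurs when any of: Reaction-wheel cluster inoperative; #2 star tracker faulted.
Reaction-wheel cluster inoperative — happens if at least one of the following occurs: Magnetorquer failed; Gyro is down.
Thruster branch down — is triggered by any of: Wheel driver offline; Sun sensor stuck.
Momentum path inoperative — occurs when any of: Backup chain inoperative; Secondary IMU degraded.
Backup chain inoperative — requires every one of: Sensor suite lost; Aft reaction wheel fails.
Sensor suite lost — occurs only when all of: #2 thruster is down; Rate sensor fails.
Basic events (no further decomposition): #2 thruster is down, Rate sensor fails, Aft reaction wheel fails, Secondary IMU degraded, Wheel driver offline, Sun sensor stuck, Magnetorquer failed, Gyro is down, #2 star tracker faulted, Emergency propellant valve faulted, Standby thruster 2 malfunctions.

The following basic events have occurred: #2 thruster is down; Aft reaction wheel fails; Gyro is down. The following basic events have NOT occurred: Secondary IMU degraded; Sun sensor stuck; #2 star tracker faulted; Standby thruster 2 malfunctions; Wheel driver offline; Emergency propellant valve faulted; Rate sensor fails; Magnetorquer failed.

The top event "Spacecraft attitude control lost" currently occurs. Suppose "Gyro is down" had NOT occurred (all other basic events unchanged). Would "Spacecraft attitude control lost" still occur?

No

Counterfactual: set "Gyro is down" to not occurred.
Sensor suite lost [AND]: #2 thruster is down=occurs, Rate sensor fails=not → not all inputs occur → does not occur.
Backup chain inoperative [AND]: Sensor suite lost=not, Aft reaction wheel fails=occurs → not all inputs occur → does not occur.
Momentum path inoperative [OR]: Backup chain inoperative=not, Secondary IMU degraded=not → no input occurs → does not occur.
Thruster branch down [OR]: Wheel driver offline=not, Sun sensor stuck=not → no input occurs → does not occur.
Reaction-wheel cluster inoperative [OR]: Magnetorquer failed=not, Gyro is down=not → no input occurs → does not occur.
Control loop fails [OR]: Reaction-wheel cluster inoperative=not, #2 star tracker faulted=not → no input occurs → does not occur.
Sensor suite 2 down [OR]: Control loop fails=not, Emergency propellant valve faulted=not → no input occurs → does not occur.
Spacecraft attitude control lost [OR]: Momentum path inoperative=not, Thruster branch down=not, Sensor suite 2 down=not, Standby thruster 2 malfunctions=not → no input occurs → does not occur.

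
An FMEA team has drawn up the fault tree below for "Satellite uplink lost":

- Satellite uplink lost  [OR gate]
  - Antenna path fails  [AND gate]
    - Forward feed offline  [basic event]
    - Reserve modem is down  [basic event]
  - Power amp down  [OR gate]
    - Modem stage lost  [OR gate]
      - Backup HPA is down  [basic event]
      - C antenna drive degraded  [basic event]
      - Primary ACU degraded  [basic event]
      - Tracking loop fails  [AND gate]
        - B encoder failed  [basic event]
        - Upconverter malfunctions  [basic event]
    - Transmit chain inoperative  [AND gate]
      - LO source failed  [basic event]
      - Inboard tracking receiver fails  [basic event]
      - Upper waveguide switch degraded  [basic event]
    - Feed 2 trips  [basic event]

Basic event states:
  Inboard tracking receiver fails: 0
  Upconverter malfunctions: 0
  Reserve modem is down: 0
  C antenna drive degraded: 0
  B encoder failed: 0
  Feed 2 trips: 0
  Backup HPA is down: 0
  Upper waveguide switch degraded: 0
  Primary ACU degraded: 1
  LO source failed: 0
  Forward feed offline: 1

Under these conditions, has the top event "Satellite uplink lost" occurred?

Antenna path fails [AND]: Forward feed offline=occurs, Reserve modem is down=not → not all inputs occur → does not occur.
Tracking loop fails [AND]: B encoder failed=not, Upconverter malfunctions=not → not all inputs occur → does not occur.
Modem stage lost [OR]: Backup HPA is down=not, C antenna drive degraded=not, Primary ACU degraded=occurs, Tracking loop fails=not → at least one input occurs → occurs.
Transmit chain inoperative [AND]: LO source failed=not, Inboard tracking receiver fails=not, Upper waveguide switch degraded=not → not all inputs occur → does not occur.
Power amp down [OR]: Modem stage lost=occurs, Transmit chain inoperative=not, Feed 2 trips=not → at least one input occurs → occurs.
Satellite uplink lost [OR]: Antenna path fails=not, Power amp down=occurs → at least one input occurs → occurs.

Yes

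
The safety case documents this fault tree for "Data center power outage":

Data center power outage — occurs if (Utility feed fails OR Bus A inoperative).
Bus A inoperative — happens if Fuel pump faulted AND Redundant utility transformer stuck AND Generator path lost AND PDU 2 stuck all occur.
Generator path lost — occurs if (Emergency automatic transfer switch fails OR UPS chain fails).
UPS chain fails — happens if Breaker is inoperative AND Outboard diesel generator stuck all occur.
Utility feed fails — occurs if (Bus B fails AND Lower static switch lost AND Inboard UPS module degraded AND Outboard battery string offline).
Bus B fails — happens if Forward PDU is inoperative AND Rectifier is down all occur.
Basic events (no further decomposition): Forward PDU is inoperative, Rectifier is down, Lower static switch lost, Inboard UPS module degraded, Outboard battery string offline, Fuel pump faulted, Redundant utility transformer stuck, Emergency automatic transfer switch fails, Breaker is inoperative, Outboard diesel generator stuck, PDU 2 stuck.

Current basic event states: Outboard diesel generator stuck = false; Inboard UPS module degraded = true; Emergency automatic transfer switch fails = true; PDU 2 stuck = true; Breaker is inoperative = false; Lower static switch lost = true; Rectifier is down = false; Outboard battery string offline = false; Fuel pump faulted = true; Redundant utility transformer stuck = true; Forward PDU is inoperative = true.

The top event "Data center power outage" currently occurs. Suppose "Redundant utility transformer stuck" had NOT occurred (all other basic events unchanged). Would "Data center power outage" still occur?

Counterfactual: set "Redundant utility transformer stuck" to not occurred.
Bus B fails [AND]: Forward PDU is inoperative=occurs, Rectifier is down=not → not all inputs occur → does not occur.
Utility feed fails [AND]: Bus B fails=not, Lower static switch lost=occurs, Inboard UPS module degraded=occurs, Outboard battery string offline=not → not all inputs occur → does not occur.
UPS chain fails [AND]: Breaker is inoperative=not, Outboard diesel generator stuck=not → not all inputs occur → does not occur.
Generator path lost [OR]: Emergency automatic transfer switch fails=occurs, UPS chain fails=not → at least one input occurs → occurs.
Bus A inoperative [AND]: Fuel pump faulted=occurs, Redundant utility transformer stuck=not, Generator path lost=occurs, PDU 2 stuck=occurs → not all inputs occur → does not occur.
Data center power outage [OR]: Utility feed fails=not, Bus A inoperative=not → no input occurs → does not occur.

No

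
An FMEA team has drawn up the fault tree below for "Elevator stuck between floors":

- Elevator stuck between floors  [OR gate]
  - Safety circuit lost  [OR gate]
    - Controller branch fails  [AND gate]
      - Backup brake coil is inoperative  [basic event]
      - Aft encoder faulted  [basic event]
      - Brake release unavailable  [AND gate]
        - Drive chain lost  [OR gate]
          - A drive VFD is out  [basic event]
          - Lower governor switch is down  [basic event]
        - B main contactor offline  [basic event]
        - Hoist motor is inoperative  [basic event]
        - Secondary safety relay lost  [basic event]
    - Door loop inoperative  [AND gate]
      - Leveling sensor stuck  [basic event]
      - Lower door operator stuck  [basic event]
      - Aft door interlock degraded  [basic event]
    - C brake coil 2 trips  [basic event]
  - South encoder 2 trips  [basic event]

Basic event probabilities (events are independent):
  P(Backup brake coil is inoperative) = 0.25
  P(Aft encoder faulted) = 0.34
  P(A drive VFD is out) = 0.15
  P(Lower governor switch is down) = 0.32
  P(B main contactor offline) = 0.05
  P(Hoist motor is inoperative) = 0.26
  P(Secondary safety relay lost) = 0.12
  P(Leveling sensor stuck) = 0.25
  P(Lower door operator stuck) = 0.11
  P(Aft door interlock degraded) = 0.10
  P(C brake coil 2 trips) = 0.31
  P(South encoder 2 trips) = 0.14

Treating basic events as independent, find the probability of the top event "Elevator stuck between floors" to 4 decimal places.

0.4083

P(Drive chain lost) [OR] = 1 − (1−0.15) × (1−0.32) = 0.422000
P(Brake release unavailable) [AND] = 0.422000 × 0.05 × 0.26 × 0.12 = 0.000658
P(Controller branch fails) [AND] = 0.25 × 0.34 × 0.000658 = 0.000056
P(Door loop inoperative) [AND] = 0.25 × 0.11 × 0.10 = 0.002750
P(Safety circuit lost) [OR] = 1 − (1−0.000056) × (1−0.002750) × (1−0.31) = 0.311936
P(Elevator stuck between floors) [OR] = 1 − (1−0.311936) × (1−0.14) = 0.408265
Rounded to 4 decimal places: P(Elevator stuck between floors) ≈ 0.4083.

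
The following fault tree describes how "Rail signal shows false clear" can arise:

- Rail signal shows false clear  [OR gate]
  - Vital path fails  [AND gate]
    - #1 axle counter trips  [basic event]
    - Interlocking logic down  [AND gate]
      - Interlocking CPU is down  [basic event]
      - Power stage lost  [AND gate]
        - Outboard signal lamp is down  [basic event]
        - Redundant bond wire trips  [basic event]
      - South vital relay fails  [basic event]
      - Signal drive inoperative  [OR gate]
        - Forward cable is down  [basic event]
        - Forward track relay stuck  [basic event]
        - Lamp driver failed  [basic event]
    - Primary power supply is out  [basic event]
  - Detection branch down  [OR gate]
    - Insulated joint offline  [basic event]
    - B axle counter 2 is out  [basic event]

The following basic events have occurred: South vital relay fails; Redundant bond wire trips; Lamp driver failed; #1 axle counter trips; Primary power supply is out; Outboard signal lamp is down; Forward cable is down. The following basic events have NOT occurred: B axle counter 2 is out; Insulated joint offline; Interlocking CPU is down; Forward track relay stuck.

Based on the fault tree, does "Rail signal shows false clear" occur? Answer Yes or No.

No

Power stage lost [AND]: Outboard signal lamp is down=occurs, Redundant bond wire trips=occurs → all inputs occur → occurs.
Signal drive inoperative [OR]: Forward cable is down=occurs, Forward track relay stuck=not, Lamp driver failed=occurs → at least one input occurs → occurs.
Interlocking logic down [AND]: Interlocking CPU is down=not, Power stage lost=occurs, South vital relay fails=occurs, Signal drive inoperative=occurs → not all inputs occur → does not occur.
Vital path fails [AND]: #1 axle counter trips=occurs, Interlocking logic down=not, Primary power supply is out=occurs → not all inputs occur → does not occur.
Detection branch down [OR]: Insulated joint offline=not, B axle counter 2 is out=not → no input occurs → does not occur.
Rail signal shows false clear [OR]: Vital path fails=not, Detection branch down=not → no input occurs → does not occur.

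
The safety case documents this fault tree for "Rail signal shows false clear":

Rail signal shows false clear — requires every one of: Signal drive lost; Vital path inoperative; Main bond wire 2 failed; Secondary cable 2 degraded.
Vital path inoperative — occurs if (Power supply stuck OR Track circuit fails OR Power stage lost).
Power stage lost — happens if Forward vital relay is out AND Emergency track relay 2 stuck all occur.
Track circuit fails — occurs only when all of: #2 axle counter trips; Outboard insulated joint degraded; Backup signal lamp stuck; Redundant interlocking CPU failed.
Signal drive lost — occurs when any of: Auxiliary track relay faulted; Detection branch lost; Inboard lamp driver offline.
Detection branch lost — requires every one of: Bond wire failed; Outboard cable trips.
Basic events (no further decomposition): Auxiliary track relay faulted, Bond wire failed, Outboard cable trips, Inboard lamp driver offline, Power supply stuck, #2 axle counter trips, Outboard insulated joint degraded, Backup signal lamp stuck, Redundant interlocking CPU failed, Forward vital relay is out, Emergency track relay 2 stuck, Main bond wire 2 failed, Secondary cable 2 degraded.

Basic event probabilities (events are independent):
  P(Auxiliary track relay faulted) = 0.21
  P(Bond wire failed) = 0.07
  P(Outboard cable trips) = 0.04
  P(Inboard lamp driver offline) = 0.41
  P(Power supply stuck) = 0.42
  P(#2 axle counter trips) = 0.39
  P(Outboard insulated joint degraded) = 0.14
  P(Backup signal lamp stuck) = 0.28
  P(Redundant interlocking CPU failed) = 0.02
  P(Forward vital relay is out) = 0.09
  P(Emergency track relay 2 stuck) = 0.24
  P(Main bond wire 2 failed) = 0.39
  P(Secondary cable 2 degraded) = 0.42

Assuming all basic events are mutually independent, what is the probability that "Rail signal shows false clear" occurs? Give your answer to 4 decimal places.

P(Detection branch lost) [AND] = 0.07 × 0.04 = 0.002800
P(Signal drive lost) [OR] = 1 − (1−0.21) × (1−0.002800) × (1−0.41) = 0.535205
P(Track circuit fails) [AND] = 0.39 × 0.14 × 0.28 × 0.02 = 0.000306
P(Power stage lost) [AND] = 0.09 × 0.24 = 0.021600
P(Vital path inoperative) [OR] = 1 − (1−0.42) × (1−0.000306) × (1−0.021600) = 0.432702
P(Rail signal shows false clear) [AND] = 0.535205 × 0.432702 × 0.39 × 0.42 = 0.037934
Rounded to 4 decimal places: P(Rail signal shows false clear) ≈ 0.0379.

0.0379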